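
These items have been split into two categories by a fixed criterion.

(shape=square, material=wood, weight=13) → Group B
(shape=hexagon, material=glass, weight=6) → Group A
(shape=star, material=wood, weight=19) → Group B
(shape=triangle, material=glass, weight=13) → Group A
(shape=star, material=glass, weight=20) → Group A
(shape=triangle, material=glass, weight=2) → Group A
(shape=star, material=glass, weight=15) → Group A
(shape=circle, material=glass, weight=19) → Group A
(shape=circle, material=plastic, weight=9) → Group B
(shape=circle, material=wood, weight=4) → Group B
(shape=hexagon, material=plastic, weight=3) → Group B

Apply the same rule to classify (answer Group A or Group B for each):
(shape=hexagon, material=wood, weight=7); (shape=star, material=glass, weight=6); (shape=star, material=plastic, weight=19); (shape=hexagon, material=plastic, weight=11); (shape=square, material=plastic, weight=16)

Rule: material is glass. This holds for each 'Group A' example and fails for each 'Group B' one.
(shape=hexagon, material=wood, weight=7): Group B (material is wood). (shape=star, material=glass, weight=6): Group A (material is glass). (shape=star, material=plastic, weight=19): Group B (material is plastic). (shape=hexagon, material=plastic, weight=11): Group B (material is plastic). (shape=square, material=plastic, weight=16): Group B (material is plastic).

Group B, Group A, Group B, Group B, Group B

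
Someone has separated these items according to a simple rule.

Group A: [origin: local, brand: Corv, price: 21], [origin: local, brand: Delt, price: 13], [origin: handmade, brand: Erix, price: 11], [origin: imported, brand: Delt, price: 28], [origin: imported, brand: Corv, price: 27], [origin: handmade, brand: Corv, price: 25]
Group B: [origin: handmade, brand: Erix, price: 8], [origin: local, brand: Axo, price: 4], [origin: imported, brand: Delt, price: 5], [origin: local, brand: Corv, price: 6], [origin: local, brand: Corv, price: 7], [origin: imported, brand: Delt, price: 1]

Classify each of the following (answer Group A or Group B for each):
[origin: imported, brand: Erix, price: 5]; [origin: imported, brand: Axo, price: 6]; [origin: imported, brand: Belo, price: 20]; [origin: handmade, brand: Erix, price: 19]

Group B, Group B, Group A, Group A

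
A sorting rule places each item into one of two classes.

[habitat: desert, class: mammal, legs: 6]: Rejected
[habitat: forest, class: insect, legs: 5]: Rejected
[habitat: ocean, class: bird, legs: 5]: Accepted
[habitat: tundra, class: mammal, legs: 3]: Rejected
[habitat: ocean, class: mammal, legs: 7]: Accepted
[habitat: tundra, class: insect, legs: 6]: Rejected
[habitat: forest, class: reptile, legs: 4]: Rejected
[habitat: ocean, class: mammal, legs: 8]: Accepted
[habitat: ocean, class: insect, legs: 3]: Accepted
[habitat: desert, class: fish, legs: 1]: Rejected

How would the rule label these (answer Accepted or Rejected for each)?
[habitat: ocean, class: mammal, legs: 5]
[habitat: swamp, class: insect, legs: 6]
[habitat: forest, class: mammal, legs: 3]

The rule appears to be: habitat is ocean.

Accepted, Rejected, Rejected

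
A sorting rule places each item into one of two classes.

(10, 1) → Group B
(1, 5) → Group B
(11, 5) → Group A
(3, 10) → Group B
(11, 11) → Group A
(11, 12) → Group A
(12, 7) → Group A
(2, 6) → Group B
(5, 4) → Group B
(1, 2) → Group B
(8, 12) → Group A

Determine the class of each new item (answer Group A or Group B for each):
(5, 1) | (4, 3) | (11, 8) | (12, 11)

The simplest hypothesis consistent with all the labels is: sum ≥ 16.
(5, 1): 5+1 = 6, doesn't match → Group B.
(4, 3): 4+3 = 7, doesn't match → Group B.
(11, 8): 11+8 = 19, satisfies this → Group A.
(12, 11): 12+11 = 23, satisfies this → Group A.

Group B, Group B, Group A, Group A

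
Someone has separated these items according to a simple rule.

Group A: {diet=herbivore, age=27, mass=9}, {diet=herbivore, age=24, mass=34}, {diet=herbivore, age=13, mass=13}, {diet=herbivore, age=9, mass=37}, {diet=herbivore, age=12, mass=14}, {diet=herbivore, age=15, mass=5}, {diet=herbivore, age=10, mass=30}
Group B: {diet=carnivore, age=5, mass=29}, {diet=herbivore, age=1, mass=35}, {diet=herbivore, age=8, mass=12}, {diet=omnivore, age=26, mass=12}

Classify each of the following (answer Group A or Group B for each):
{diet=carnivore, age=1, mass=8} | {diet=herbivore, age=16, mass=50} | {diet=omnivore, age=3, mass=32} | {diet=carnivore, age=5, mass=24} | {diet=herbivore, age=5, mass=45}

The classifier is using: diet is herbivore AND age ≥ 9.

Group B, Group A, Group B, Group B, Group B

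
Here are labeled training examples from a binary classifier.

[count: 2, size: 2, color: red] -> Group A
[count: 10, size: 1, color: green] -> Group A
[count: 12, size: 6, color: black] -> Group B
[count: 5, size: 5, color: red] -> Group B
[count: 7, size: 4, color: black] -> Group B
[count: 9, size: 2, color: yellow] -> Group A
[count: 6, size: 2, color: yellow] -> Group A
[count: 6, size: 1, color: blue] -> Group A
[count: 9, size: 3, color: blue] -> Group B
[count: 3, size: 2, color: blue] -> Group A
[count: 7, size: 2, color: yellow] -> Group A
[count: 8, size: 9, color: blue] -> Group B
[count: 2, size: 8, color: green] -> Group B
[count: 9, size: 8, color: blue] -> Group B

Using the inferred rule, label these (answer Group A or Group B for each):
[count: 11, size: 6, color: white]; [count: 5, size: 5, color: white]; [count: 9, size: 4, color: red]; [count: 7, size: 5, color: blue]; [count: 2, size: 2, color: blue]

Group B, Group B, Group B, Group B, Group A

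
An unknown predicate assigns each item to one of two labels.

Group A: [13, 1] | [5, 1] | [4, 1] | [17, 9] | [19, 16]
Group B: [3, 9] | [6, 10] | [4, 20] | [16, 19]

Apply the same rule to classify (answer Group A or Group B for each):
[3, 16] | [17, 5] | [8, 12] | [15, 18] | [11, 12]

Group B, Group A, Group B, Group B, Group B

'Group A' ⟺ first > second.
[3, 16]: 3 < 16 — fails the rule, so Group B.
[17, 5]: 17 > 5 — has this property, so Group A.
[8, 12]: 8 < 12 — fails the rule, so Group B.
[15, 18]: 15 < 18 — fails the rule, so Group B.
[11, 12]: 11 < 12 — fails the rule, so Group B.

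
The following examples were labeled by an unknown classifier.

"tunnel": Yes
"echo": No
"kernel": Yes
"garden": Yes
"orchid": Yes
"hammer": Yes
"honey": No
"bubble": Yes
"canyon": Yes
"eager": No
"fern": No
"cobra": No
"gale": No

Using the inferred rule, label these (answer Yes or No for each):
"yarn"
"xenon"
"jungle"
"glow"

One predicate separates the groups cleanly: length 6.

No, No, Yes, No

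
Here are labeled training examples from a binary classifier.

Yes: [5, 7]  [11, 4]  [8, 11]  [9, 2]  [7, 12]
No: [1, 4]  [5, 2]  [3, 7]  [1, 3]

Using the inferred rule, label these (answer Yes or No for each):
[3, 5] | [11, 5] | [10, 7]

The rule appears to be: sum ≥ 11.
[3, 5] → 3+5 = 8 → No.
[11, 5] → 11+5 = 16 → Yes.
[10, 7] → 10+7 = 17 → Yes.

No, Yes, Yes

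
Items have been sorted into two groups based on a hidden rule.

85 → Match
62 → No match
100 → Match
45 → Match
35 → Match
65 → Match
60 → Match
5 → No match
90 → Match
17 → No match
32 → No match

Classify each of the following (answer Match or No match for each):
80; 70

The rule appears to be: multiple of 5 AND at least 17.
80: Match (80 = 5·16, 80 ≥ 17).
70: Match (70 = 5·14, 70 ≥ 17).

Match, Match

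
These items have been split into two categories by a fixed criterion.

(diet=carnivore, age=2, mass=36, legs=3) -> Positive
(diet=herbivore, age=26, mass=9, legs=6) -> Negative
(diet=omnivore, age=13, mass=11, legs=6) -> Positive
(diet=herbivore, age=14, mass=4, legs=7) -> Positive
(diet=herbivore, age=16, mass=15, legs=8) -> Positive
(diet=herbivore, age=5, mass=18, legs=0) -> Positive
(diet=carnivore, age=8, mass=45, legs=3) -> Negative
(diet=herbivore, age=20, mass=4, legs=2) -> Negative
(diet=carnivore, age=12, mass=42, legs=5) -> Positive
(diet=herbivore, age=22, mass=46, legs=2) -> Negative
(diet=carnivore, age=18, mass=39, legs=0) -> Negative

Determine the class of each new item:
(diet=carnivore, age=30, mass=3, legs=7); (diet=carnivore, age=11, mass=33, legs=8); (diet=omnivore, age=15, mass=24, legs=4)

All 'Positive' examples share one property — mass ≤ 42 AND age ≤ 16 — and every 'Negative' example lacks it.

Negative, Positive, Positive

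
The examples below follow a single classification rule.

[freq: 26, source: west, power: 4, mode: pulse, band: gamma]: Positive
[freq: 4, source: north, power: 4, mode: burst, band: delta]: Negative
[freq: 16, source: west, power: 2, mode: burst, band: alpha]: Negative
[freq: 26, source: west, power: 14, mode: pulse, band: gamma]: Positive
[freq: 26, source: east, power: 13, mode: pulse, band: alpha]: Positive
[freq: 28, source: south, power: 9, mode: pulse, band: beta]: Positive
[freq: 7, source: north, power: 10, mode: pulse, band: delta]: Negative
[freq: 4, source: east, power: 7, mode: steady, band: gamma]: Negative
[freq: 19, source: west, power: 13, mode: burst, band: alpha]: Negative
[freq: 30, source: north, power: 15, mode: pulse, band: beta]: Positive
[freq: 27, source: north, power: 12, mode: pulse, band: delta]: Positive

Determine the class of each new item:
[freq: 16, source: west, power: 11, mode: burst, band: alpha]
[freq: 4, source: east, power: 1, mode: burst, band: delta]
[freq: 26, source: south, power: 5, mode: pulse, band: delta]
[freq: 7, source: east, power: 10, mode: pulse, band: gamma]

Every 'Positive' example satisfies: freq ≥ 26. None of the 'Negative' examples do.

Negative, Negative, Positive, Negative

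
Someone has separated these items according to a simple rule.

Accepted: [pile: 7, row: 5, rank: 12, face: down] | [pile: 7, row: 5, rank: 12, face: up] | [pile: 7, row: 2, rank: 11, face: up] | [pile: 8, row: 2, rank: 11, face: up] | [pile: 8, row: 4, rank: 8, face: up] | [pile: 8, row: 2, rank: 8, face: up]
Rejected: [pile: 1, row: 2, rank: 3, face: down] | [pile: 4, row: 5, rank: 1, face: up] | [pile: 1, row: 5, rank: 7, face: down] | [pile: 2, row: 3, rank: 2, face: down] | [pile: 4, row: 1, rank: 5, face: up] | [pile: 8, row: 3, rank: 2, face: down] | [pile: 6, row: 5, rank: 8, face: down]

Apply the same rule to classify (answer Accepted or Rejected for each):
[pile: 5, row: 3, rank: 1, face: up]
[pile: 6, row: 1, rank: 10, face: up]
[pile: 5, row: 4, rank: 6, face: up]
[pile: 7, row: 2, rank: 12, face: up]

All 'Accepted' examples share one property — rank ≥ 3 AND pile ≥ 7 — and every 'Rejected' example lacks it.

Rejected, Rejected, Rejected, Accepted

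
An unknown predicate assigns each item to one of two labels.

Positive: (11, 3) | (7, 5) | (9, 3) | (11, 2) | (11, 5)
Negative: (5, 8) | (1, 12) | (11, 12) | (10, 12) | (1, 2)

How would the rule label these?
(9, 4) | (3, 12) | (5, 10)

Positive, Negative, Negative

The classifier is using: first > second.
(9, 4) → 9 > 4 → Positive. (3, 12) → 3 < 12 → Negative. (5, 10) → 5 < 10 → Negative.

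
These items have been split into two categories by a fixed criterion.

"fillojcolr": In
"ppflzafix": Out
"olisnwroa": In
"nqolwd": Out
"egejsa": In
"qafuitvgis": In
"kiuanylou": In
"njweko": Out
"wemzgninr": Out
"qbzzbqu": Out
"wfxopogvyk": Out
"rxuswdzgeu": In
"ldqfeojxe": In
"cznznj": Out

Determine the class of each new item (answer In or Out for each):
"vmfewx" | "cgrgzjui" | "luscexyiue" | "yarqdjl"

Out, Out, In, Out

Rule: has ≥ 3 vowels. This holds for each 'In' example and fails for each 'Out' one.
Out: "vmfewx", since 1 vowel. Out: "cgrgzjui", since 2 vowels. In: "luscexyiue", since 5 vowels. Out: "yarqdjl", since 1 vowel.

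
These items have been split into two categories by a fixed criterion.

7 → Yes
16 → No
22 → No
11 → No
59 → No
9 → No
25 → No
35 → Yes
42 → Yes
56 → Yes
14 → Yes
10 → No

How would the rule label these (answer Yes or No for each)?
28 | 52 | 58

The common property of the 'Yes' items is: multiple of 7. No 'No' item has it.
Yes: 28, since 28 = 7·4.
No: 52, since 52 = 7·7 + 3.
No: 58, since 58 = 7·8 + 2.

Yes, No, No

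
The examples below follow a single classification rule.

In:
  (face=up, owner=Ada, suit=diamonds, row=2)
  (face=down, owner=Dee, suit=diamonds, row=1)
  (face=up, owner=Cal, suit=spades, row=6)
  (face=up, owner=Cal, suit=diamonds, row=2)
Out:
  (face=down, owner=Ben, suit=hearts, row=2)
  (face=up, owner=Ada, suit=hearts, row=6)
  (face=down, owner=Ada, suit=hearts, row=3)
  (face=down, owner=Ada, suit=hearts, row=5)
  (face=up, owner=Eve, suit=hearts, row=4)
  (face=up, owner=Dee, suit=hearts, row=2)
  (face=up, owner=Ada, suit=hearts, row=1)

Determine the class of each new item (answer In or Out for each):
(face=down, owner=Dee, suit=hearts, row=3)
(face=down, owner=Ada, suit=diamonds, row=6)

Out, In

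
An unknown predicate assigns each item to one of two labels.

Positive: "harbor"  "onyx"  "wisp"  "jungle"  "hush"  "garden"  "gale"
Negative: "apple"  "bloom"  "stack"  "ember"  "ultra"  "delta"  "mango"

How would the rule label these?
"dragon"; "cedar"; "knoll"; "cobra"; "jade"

Positive, Negative, Negative, Negative, Positive

The distinguishing property — even length — holds for all the 'Positive' cases and none of the 'Negative' cases.
"dragon": Positive (length 6).
"cedar": Negative (length 5).
"knoll": Negative (length 5).
"cobra": Negative (length 5).
"jade": Positive (length 4).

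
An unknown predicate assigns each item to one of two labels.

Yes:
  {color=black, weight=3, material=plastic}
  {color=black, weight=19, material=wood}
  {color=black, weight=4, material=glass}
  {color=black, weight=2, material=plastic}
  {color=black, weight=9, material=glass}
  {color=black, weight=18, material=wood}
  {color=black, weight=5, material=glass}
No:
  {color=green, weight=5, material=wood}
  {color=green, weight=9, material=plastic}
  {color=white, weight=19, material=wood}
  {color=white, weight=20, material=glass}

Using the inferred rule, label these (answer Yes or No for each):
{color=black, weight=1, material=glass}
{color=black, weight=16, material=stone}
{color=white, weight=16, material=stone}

Yes, Yes, No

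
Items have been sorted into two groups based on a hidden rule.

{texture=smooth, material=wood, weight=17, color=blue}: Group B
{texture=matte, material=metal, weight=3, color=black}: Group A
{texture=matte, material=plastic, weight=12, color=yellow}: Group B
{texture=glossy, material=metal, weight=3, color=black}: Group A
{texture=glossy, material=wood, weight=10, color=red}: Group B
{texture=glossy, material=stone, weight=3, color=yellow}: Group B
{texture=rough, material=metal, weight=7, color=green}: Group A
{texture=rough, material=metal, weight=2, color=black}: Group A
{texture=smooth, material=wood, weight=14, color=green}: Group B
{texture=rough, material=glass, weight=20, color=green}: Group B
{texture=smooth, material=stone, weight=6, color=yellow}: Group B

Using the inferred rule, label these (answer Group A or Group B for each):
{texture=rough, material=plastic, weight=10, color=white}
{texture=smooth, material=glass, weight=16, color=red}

Group B, Group B

The pattern is that an item is 'Group A' exactly when: material is metal.
{texture=rough, material=plastic, weight=10, color=white} — material is plastic, hence Group B.
{texture=smooth, material=glass, weight=16, color=red} — material is glass, hence Group B.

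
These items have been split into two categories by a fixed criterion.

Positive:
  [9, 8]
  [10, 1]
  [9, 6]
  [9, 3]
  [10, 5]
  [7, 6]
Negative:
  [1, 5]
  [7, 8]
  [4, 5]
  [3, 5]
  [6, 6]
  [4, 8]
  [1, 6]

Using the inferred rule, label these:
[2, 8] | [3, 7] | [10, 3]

Checking candidate rules against both groups, what survives is: first > second.

Negative, Negative, Positive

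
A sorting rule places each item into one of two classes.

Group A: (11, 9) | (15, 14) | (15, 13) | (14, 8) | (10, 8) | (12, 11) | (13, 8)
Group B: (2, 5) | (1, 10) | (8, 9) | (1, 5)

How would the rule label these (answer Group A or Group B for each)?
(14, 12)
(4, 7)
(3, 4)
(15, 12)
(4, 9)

Group A, Group B, Group B, Group A, Group B

The pattern is that an item is 'Group A' exactly when: first > second.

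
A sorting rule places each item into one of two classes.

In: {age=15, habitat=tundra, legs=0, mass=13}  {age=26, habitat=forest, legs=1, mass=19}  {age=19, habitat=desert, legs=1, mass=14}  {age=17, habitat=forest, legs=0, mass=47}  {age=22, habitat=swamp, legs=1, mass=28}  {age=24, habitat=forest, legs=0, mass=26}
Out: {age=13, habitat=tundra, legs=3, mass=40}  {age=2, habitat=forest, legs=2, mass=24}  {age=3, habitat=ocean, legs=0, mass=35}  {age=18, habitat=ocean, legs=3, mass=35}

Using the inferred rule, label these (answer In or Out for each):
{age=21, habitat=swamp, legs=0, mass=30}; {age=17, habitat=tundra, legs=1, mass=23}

In, In

Every 'In' example satisfies: legs ≤ 1 AND age ≥ 13. None of the 'Out' examples do.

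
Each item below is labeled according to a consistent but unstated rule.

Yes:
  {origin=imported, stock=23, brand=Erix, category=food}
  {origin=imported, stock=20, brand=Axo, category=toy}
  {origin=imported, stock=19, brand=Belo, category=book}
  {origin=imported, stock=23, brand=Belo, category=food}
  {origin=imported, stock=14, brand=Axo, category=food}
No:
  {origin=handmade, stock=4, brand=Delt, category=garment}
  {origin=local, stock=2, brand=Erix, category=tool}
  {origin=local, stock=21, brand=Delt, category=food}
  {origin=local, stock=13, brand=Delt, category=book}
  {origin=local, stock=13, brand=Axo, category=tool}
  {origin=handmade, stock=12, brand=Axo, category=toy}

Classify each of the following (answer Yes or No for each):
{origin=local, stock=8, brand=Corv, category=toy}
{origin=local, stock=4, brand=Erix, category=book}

One predicate separates the groups cleanly: origin is imported.
{origin=local, stock=8, brand=Corv, category=toy}: origin is local — does not fit, so No.
{origin=local, stock=4, brand=Erix, category=book}: origin is local — does not fit, so No.

No, No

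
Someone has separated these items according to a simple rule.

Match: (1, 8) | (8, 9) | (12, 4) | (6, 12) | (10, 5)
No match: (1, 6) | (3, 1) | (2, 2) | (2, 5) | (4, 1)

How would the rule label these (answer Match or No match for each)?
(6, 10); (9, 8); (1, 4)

Match, Match, No match

The pattern is that an item is 'Match' exactly when: sum ≥ 9.
(6, 10) → 6+10 = 16 → Match. (9, 8) → 9+8 = 17 → Match. (1, 4) → 1+4 = 5 → No match.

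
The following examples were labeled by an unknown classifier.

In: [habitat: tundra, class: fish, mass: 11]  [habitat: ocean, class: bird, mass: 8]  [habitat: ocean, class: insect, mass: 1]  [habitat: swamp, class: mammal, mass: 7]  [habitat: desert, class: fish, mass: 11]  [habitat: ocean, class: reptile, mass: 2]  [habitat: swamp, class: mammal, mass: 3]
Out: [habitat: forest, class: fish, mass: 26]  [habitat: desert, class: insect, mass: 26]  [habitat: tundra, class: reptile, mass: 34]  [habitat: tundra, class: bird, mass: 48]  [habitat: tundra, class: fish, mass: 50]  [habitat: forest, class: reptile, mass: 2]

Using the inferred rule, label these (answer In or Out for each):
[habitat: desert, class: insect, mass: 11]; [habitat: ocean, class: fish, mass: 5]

Rule: habitat is ocean OR mass is odd. This holds for each 'In' example and fails for each 'Out' one.

In, In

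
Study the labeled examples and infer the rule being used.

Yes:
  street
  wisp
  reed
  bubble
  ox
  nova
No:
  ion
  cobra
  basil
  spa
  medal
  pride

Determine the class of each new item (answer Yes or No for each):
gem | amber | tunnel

'Yes' ⟺ even length.
gem → length 3 → No. amber → length 5 → No. tunnel → length 6 → Yes.

No, No, Yes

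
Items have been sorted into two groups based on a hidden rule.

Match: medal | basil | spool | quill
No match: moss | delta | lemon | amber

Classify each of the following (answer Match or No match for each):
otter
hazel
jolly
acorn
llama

The distinguishing property — ends with 'l' — holds for all the 'Match' cases and none of the 'No match' cases.

No match, Match, No match, No match, No match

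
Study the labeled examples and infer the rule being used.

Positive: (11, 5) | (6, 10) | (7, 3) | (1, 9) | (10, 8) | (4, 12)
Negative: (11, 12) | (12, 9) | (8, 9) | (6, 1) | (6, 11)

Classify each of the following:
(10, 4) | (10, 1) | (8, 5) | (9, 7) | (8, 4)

Positive, Negative, Negative, Positive, Positive

All 'Positive' examples share one property — sum is even — and every 'Negative' example lacks it.
(10, 4) → 10+4 = 14 → Positive. (10, 1) → 10+1 = 11 → Negative. (8, 5) → 8+5 = 13 → Negative. (9, 7) → 9+7 = 16 → Positive. (8, 4) → 8+4 = 12 → Positive.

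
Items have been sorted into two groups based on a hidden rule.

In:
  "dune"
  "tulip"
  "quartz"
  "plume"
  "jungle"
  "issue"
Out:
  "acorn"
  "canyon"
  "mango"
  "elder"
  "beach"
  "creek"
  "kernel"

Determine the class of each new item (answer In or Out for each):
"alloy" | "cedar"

Comparing the two groups points to one rule — contains 'u'.
"alloy": no 'u', lacks this property → Out. "cedar": no 'u', lacks this property → Out.

Out, Out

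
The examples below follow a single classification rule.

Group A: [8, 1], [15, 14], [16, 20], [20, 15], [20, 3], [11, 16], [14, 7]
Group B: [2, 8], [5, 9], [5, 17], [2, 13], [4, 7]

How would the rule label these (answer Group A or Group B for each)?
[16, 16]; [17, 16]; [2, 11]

Group A, Group A, Group B

Rule: first ≥ 7. This holds for each 'Group A' example and fails for each 'Group B' one.
[16, 16]: first 16, matches → Group A. [17, 16]: first 17, matches → Group A. [2, 11]: first 2, does not fit → Group B.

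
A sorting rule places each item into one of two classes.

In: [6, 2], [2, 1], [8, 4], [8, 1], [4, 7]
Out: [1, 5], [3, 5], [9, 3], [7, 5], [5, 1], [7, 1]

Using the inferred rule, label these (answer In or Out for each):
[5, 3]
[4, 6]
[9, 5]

Out, In, Out

The rule appears to be: first is even.
[5, 3]: first 5 — fails this test, so Out. [4, 6]: first 4 — checks out, so In. [9, 5]: first 9 — fails this test, so Out.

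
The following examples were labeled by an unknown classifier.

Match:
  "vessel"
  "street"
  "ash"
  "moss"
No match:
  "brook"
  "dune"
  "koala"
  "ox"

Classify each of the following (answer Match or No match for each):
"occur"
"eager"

No match, No match

The simplest hypothesis consistent with all the labels is: contains 's'.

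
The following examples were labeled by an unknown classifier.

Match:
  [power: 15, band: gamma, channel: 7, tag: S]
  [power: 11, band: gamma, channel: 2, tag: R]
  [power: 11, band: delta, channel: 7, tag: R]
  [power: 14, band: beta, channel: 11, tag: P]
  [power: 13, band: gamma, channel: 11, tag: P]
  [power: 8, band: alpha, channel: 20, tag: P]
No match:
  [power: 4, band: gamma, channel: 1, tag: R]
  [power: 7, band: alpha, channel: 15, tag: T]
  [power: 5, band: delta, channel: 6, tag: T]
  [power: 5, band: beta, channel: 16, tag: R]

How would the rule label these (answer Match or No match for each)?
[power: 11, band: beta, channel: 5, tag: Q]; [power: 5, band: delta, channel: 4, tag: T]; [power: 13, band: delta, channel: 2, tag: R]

All 'Match' examples share one property — power ≥ 8 — and every 'No match' example lacks it.
[power: 11, band: beta, channel: 5, tag: Q]: Match (power = 11). [power: 5, band: delta, channel: 4, tag: T]: No match (power = 5). [power: 13, band: delta, channel: 2, tag: R]: Match (power = 13).

Match, No match, Match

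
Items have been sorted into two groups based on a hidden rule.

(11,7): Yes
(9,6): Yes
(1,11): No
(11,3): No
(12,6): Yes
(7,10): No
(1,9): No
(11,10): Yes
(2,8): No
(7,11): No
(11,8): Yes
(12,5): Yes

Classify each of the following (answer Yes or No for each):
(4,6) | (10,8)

No, Yes

One predicate separates the groups cleanly: first > second AND sum ≥ 15.
(4,6): No (4 < 6, 4+6 = 10). (10,8): Yes (10 > 8, 10+8 = 18).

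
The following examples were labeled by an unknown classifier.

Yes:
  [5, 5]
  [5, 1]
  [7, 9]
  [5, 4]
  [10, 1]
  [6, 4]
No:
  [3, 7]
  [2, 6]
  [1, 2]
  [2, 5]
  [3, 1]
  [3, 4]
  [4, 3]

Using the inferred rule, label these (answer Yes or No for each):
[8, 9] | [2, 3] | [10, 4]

Yes, No, Yes

Every 'Yes' example satisfies: first ≥ 5. None of the 'No' examples do.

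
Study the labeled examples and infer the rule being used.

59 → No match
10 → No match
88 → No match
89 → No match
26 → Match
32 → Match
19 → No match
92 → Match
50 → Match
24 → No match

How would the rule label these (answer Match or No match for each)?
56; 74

Match, Match

Looking at the examples, the only property every 'Match' case has and every 'No match' case lacks is: ≡ 2 (mod 6).
Match: 56, since 56 mod 6 = 2. Match: 74, since 74 mod 6 = 2.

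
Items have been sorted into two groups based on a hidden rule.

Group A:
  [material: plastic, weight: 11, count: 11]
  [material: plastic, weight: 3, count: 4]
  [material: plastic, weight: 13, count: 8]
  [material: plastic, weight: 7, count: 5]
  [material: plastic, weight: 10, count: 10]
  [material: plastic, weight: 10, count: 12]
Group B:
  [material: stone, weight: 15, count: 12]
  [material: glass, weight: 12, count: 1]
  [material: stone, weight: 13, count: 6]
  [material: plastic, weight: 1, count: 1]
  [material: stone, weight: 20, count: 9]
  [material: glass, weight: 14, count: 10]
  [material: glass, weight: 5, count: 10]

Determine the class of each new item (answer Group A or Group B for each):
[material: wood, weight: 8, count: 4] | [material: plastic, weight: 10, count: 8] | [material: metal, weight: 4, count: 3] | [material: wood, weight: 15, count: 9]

Group B, Group A, Group B, Group B

'Group A' ⟺ material is plastic AND count ≥ 4.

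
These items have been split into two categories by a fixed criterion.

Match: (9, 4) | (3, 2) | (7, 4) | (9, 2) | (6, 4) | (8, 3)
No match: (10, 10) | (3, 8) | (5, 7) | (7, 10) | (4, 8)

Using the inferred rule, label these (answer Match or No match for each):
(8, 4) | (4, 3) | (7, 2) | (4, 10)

All 'Match' examples share one property — first > second — and every 'No match' example lacks it.
(8, 4) → 8 > 4 → Match. (4, 3) → 4 > 3 → Match. (7, 2) → 7 > 2 → Match. (4, 10) → 4 < 10 → No match.

Match, Match, Match, No match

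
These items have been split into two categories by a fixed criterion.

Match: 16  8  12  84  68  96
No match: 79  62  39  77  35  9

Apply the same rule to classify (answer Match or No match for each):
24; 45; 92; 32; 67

Match, No match, Match, Match, No match

Rule: multiple of 4. This holds for each 'Match' example and fails for each 'No match' one.
24: 24 = 4·6 — has this property, so Match. 45: 45 = 4·11 + 1 — doesn't match, so No match. 92: 92 = 4·23 — has this property, so Match. 32: 32 = 4·8 — has this property, so Match. 67: 67 = 4·16 + 3 — doesn't match, so No match.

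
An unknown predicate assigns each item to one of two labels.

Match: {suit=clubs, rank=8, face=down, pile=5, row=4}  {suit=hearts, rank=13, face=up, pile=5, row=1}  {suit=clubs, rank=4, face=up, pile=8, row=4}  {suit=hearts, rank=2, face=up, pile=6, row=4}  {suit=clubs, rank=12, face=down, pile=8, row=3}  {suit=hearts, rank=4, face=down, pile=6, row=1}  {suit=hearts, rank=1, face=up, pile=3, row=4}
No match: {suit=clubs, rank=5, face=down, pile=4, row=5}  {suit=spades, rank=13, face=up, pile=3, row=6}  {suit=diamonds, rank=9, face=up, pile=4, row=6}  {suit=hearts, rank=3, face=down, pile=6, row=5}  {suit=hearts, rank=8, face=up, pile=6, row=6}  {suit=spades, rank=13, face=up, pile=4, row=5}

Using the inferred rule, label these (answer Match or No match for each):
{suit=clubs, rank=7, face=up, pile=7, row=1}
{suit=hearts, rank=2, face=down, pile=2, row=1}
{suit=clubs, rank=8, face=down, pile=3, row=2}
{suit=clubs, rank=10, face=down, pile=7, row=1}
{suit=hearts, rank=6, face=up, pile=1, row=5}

'Match' ⟺ row ≤ 4.

Match, Match, Match, Match, No match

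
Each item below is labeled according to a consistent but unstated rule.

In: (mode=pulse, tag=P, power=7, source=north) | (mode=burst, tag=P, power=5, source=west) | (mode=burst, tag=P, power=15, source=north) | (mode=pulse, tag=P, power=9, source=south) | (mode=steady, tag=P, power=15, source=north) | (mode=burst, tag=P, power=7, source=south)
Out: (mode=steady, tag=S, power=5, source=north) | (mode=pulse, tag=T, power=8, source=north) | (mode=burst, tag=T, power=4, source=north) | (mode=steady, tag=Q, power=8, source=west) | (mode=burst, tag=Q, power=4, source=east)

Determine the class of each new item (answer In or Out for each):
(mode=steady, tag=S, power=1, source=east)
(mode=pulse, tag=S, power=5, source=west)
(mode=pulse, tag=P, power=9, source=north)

Comparing the two groups points to one rule — tag is P.
(mode=steady, tag=S, power=1, source=east) → tag is S → Out. (mode=pulse, tag=S, power=5, source=west) → tag is S → Out. (mode=pulse, tag=P, power=9, source=north) → tag is P → In.

Out, Out, In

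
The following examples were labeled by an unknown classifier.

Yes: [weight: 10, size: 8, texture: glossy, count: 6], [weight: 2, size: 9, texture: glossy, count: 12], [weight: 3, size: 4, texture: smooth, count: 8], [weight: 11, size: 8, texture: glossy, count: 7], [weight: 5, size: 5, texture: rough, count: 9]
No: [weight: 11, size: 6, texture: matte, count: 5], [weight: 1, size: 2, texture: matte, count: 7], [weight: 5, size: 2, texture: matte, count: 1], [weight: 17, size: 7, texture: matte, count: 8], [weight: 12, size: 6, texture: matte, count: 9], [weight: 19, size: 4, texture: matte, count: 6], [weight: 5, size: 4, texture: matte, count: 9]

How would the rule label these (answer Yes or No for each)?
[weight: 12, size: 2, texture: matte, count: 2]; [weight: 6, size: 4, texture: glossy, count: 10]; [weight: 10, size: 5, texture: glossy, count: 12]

No, Yes, Yes

Comparing the two groups points to one rule — texture is not matte.
[weight: 12, size: 2, texture: matte, count: 2] — texture is matte, hence No. [weight: 6, size: 4, texture: glossy, count: 10] — texture is glossy, hence Yes. [weight: 10, size: 5, texture: glossy, count: 12] — texture is glossy, hence Yes.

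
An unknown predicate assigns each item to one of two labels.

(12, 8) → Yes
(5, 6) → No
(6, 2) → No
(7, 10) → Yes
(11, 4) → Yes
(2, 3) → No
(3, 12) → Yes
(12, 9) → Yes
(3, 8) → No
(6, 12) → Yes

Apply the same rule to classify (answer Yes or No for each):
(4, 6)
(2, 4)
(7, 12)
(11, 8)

No, No, Yes, Yes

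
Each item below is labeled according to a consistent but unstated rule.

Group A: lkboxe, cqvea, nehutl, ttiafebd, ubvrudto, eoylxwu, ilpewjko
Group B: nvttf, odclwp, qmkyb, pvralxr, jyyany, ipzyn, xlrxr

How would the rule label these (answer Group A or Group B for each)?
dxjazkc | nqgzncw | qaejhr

A rule that fits every label: has ≥ 2 vowels — true of each 'Group A' example, false of each 'Group B' one.
dxjazkc: 1 vowel, does not pass → Group B. nqgzncw: 0 vowels, does not pass → Group B. qaejhr: 2 vowels, matches → Group A.

Group B, Group B, Group A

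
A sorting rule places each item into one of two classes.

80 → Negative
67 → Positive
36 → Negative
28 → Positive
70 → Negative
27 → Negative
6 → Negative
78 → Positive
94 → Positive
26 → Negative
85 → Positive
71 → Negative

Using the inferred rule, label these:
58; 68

The pattern is that an item is 'Positive' exactly when: digit sum ≥ 10.
58 → digit sum 5+8 = 13 → Positive. 68 → digit sum 6+8 = 14 → Positive.

Positive, Positive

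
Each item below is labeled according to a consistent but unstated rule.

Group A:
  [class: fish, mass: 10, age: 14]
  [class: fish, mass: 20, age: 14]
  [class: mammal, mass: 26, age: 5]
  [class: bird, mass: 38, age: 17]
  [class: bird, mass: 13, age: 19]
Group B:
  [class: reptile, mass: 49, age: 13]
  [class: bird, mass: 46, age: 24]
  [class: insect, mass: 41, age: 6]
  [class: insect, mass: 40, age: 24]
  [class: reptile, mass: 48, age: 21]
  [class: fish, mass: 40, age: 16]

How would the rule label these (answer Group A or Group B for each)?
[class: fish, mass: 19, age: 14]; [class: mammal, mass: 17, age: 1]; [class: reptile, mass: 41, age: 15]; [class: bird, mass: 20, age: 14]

'Group A' ⟺ mass ≤ 38.
[class: fish, mass: 19, age: 14]: mass = 19, meets the rule → Group A. [class: mammal, mass: 17, age: 1]: mass = 17, meets the rule → Group A. [class: reptile, mass: 41, age: 15]: mass = 41, does not fit → Group B. [class: bird, mass: 20, age: 14]: mass = 20, meets the rule → Group A.

Group A, Group A, Group B, Group A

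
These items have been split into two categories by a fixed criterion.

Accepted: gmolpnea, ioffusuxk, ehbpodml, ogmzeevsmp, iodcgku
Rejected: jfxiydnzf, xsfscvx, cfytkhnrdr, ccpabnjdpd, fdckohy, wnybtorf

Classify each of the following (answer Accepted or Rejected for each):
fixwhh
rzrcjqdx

The classifier is using: has ≥ 2 vowels.
fixwhh: Rejected (1 vowel). rzrcjqdx: Rejected (0 vowels).

Rejected, Rejected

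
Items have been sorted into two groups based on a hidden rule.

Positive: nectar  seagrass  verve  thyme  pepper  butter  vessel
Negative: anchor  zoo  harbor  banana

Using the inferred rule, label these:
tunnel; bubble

Every 'Positive' example satisfies: contains 'e'. None of the 'Negative' examples do.
tunnel → has 'e' → Positive.
bubble → has 'e' → Positive.

Positive, Positive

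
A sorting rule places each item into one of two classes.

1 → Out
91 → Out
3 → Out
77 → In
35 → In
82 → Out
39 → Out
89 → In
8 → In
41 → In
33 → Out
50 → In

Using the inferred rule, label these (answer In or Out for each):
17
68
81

Checking candidate rules against both groups, what survives is: ≡ 2 (mod 3).
17: In (17 mod 3 = 2). 68: In (68 mod 3 = 2). 81: Out (81 mod 3 = 0).

In, In, Out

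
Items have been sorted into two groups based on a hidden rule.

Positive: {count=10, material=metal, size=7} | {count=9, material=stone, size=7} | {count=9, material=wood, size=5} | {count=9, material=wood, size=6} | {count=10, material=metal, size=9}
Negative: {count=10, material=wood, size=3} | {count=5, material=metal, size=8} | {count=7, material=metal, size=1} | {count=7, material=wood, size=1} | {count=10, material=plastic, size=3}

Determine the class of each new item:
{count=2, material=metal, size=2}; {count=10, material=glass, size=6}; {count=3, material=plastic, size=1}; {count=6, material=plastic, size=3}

Negative, Positive, Negative, Negative

A rule that fits every label: size ≥ 5 AND count ≥ 7 — true of each 'Positive' example, false of each 'Negative' one.
{count=2, material=metal, size=2}: Negative (size = 2, count = 2). {count=10, material=glass, size=6}: Positive (size = 6, count = 10). {count=3, material=plastic, size=1}: Negative (size = 1, count = 3). {count=6, material=plastic, size=3}: Negative (size = 3, count = 6).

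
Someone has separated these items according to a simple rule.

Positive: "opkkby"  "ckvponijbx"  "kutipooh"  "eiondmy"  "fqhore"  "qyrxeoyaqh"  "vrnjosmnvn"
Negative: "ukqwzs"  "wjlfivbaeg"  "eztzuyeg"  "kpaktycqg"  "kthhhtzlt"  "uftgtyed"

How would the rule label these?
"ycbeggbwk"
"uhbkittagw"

Negative, Negative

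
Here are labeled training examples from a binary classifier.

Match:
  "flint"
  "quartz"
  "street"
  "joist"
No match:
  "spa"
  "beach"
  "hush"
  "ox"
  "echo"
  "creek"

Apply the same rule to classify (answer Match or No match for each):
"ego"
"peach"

No match, No match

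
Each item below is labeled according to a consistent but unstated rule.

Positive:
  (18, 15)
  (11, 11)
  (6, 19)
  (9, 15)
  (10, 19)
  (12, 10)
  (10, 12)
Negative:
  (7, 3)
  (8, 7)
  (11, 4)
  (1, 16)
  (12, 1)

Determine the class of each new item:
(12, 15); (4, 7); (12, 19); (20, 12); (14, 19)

The pattern is that an item is 'Positive' exactly when: sum ≥ 22.

Positive, Negative, Positive, Positive, Positive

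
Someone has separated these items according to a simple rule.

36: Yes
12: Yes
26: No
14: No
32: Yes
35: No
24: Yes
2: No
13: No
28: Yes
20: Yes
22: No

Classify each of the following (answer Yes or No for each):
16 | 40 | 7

Looking at the examples, the only property every 'Yes' case has and every 'No' case lacks is: multiple of 4.
16: Yes (16 = 4·4). 40: Yes (40 = 4·10). 7: No (7 = 4·1 + 3).

Yes, Yes, No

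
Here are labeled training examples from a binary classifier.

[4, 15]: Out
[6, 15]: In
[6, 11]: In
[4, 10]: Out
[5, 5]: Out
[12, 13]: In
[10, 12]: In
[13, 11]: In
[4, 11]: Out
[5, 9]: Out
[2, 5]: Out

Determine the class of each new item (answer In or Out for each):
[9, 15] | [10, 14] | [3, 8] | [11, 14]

In, In, Out, In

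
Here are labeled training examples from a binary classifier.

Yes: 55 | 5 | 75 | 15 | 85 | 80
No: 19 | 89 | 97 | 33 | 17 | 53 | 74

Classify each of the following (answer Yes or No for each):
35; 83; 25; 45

Yes, No, Yes, Yes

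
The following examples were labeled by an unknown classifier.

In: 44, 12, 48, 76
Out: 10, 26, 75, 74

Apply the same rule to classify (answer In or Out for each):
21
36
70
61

A rule that fits every label: multiple of 4 — true of each 'In' example, false of each 'Out' one.
21: Out (21 = 4·5 + 1).
36: In (36 = 4·9).
70: Out (70 = 4·17 + 2).
61: Out (61 = 4·15 + 1).

Out, In, Out, Out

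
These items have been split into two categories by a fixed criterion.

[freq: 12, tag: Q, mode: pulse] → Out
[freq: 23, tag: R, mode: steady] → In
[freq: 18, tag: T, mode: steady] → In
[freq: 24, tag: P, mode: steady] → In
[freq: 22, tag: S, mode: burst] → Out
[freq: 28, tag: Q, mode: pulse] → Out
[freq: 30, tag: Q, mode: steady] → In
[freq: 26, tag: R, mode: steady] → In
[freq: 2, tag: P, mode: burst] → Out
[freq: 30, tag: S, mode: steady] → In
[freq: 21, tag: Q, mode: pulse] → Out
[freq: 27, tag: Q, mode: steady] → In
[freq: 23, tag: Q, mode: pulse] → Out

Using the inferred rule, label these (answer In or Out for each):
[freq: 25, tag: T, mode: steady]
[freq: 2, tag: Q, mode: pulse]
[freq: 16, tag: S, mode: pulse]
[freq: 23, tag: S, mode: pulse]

In, Out, Out, Out

The classifier is using: mode is steady.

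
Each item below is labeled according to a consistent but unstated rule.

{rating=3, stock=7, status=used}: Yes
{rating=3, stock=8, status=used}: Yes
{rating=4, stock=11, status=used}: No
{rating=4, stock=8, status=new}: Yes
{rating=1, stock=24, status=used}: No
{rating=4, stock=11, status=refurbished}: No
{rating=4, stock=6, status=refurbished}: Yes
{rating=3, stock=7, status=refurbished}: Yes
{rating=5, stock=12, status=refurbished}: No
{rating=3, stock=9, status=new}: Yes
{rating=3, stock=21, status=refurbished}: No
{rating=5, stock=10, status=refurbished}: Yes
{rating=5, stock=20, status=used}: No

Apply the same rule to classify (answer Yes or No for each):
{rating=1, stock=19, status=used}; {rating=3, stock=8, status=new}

The distinguishing property — stock ≤ 10 — holds for all the 'Yes' cases and none of the 'No' cases.

No, Yes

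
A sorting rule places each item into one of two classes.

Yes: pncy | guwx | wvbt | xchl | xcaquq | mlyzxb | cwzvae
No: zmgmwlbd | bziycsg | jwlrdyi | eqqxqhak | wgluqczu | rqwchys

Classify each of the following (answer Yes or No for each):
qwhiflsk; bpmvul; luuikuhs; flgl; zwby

No, Yes, No, Yes, Yes

The common property of the 'Yes' items is: length ≤ 6. No 'No' item has it.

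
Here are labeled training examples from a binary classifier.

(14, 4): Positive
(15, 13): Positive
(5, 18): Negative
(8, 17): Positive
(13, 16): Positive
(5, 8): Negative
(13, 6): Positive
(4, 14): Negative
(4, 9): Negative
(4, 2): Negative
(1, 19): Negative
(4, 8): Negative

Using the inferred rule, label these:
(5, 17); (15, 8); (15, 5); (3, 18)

Negative, Positive, Positive, Negative

Every 'Positive' example satisfies: first ≥ 6. None of the 'Negative' examples do.
(5, 17) — first 5, hence Negative. (15, 8) — first 15, hence Positive. (15, 5) — first 15, hence Positive. (3, 18) — first 3, hence Negative.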